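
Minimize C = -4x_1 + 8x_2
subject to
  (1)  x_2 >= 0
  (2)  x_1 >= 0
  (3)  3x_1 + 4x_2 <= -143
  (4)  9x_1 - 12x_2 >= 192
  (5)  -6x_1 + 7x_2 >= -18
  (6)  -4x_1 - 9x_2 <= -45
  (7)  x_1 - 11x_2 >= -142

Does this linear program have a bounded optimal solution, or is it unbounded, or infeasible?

The boundaries -4x_1 - 9x_2 = -45 and x_1 - 11x_2 = -142 meet at (-783/53, 613/53), but that point violates x_1 ≥ 0. Every candidate vertex is excluded by some other constraint, so the feasible region is empty.

infeasible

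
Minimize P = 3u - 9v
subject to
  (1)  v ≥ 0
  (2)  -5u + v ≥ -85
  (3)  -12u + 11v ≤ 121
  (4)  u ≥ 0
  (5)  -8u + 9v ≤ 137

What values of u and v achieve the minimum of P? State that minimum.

u = 902/37, v = 1365/37, minimum P = -9579/37

Vertices and P = 3u - 9v:
  (17, 0) → P = 51
  (0, 0) → P = 0
  (902/37, 1365/37) → P = -9579/37
  (0, 11) → P = -99
  (209/10, 169/5) → P = -483/2

At the optimal vertex, -5u + v = -85 and -8u + 9v = 137.
Solving simultaneously gives u = 902/37, v = 1365/37.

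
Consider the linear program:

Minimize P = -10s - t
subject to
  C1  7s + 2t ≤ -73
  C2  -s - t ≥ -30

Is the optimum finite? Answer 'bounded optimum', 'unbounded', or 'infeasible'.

From the feasible point (-133/5, 283/5), moving in the direction (2, -7) keeps every constraint satisfied while P decreases without bound.

unbounded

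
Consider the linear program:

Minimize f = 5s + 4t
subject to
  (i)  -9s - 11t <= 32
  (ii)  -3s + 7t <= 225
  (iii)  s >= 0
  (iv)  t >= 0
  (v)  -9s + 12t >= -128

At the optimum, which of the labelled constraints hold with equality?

(iii) and (iv)

Vertices and f = 5s + 4t:
  (0, 225/7) → f = 900/7
  (3596/27, 803/9) → f = 27616/27
  (0, 0) → f = 0
  (128/9, 0) → f = 640/9

The minimum is at (0, 0). Substituting into each constraint, equality holds for (iii) and (iv); the remaining constraints have slack.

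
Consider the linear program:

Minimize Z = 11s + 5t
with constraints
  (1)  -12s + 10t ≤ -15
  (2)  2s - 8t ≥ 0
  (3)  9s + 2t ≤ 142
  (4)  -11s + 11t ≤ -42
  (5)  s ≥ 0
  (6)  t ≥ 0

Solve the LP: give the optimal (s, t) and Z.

s = 42/11, t = 0, minimum Z = 42

Corner points and Z = 11s + 5t:
  (284/19, 71/19) → Z = 3479/19
  (56/11, 14/11) → Z = 686/11
  (142/9, 0) → Z = 1562/9
  (42/11, 0) → Z = 42

The optimum lies where -11s + 11t = -42 and t = 0.
Solving simultaneously gives s = 42/11, t = 0.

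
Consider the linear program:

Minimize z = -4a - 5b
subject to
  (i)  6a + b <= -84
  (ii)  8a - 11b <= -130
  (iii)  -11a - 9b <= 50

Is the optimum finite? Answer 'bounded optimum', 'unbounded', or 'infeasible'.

From the feasible point (-706/43, 624/43), moving in the direction (-9, 11) keeps every constraint satisfied while z decreases without bound.

unbounded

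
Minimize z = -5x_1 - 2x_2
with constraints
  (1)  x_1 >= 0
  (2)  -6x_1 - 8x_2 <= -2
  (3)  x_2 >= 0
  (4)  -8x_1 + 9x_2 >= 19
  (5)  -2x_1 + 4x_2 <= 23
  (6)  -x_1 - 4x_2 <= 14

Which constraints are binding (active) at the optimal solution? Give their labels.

(4) and (5)

Vertices and z = -5x_1 - 2x_2:
  (0, 19/9) → z = -38/9
  (0, 23/4) → z = -23/2
  (131/14, 73/7) → z = -947/14

The minimum is at (131/14, 73/7). Substituting into each constraint, equality holds for (4) and (5); the remaining constraints have slack.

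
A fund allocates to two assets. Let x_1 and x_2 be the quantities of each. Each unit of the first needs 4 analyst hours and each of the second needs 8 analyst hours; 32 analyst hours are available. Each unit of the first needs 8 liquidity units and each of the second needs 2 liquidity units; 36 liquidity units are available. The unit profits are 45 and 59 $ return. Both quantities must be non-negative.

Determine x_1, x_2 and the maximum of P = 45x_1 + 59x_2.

The optimum lies where 4x_1 + 8x_2 = 32 and 8x_1 + 2x_2 = 36.
Solving simultaneously gives x_1 = 4, x_2 = 2.

x_1 = 4, x_2 = 2, maximum P = 298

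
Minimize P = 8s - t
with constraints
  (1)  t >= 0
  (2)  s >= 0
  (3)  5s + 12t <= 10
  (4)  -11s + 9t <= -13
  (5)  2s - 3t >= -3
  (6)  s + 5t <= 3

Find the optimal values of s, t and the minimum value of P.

s = 13/11, t = 0, minimum P = 104/11

Extreme points and P = 8s - t:
  (2, 0) → P = 16
  (13/11, 0) → P = 104/11
  (82/59, 15/59) → P = 641/59

The optimum lies where t = 0 and -11s + 9t = -13.
Solving simultaneously gives s = 13/11, t = 0.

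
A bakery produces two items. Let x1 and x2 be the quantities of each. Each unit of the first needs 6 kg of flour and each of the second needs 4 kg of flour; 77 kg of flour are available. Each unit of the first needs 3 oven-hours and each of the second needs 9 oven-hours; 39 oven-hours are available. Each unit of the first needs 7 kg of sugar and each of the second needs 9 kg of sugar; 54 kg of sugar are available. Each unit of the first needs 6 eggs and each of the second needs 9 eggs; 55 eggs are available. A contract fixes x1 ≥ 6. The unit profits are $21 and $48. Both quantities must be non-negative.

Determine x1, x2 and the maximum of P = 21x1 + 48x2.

x1 = 6, x2 = 4/3, maximum P = 190

Feasible corners and P = 21x1 + 48x2:
  (54/7, 0) → P = 162
  (6, 0) → P = 126
  (6, 4/3) → P = 190

At the optimal vertex, 7x1 + 9x2 = 54 and x1 = 6.
Solving simultaneously gives x1 = 6, x2 = 4/3.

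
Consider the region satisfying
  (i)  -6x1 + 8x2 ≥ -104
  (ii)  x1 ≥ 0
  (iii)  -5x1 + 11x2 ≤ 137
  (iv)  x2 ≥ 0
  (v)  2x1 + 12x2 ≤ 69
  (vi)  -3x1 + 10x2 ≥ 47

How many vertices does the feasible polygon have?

Intersecting each pair of boundary lines and keeping only the points that satisfy every inequality leaves:
  (0, 23/4)
  (0, 47/10)
  (9/4, 43/8)

3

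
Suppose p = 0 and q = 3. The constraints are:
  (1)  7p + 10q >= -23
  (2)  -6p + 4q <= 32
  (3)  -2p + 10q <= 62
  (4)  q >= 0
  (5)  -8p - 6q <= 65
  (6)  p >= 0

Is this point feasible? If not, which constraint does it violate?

feasible

(1): 30 ≥ -23 ✓
(2): 12 ≤ 32 ✓
(3): 30 ≤ 62 ✓
(4): 3 ≥ 0 ✓
(5): -18 ≤ 65 ✓
(6): 0 ≥ 0 ✓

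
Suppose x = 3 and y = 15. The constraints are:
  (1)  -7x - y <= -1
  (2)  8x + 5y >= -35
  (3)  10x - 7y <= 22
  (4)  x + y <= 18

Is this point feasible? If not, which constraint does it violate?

feasible

(1): -36 ≤ -1 ✓
(2): 99 ≥ -35 ✓
(3): -75 ≤ 22 ✓
(4): 18 ≤ 18 ✓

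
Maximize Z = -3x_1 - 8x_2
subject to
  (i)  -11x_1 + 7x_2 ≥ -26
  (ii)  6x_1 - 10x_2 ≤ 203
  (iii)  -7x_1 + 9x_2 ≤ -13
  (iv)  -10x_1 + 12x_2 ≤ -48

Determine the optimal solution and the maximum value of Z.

Vertices and Z = -3x_1 - 8x_2:
  (-1161/68, -2077/68) → Z = 20099/68
  (-12/31, -134/31) → Z = 1108/31
  (-489/7, -871/14) → Z = 4951/7

The binding constraints are 6x_1 - 10x_2 = 203 and -10x_1 + 12x_2 = -48.
Solving simultaneously gives x_1 = -489/7, x_2 = -871/14.

x_1 = -489/7, x_2 = -871/14, maximum Z = 4951/7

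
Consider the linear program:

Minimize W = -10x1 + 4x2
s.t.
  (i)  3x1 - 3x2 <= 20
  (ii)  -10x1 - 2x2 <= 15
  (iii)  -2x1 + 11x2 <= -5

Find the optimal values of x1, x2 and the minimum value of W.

Feasible corners and W = -10x1 + 4x2:
  (-5/36, -245/36) → W = -155/6
  (205/27, 25/27) → W = -650/9
  (-155/114, -40/57) → W = 205/19

The binding constraints are 3x1 - 3x2 = 20 and -2x1 + 11x2 = -5.
Solving simultaneously gives x1 = 205/27, x2 = 25/27.

x1 = 205/27, x2 = 25/27, minimum W = -650/9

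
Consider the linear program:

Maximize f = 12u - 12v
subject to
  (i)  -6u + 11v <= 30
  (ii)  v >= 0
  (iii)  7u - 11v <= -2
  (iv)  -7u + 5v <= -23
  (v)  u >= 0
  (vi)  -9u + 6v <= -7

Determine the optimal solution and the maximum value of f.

u = 28, v = 18, maximum f = 120

Corner points and f = 12u - 12v:
  (28, 18) → f = 120
  (403/47, 348/47) → f = 660/47
  (263/42, 25/6) → f = 176/7

At the optimal vertex, -6u + 11v = 30 and 7u - 11v = -2.
Solving simultaneously gives u = 28, v = 18.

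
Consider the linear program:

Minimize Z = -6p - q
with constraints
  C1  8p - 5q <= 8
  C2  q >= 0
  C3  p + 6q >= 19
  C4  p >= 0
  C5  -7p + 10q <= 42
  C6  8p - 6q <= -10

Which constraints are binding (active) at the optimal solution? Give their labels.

C5 and C6

Extreme points and Z = -6p - q:
  (0, 19/6) → Z = -19/6
  (1, 3) → Z = -9
  (0, 21/5) → Z = -21/5
  (4, 7) → Z = -31

The minimum is at (4, 7). Substituting into each constraint, equality holds for C5 and C6; the remaining constraints have slack.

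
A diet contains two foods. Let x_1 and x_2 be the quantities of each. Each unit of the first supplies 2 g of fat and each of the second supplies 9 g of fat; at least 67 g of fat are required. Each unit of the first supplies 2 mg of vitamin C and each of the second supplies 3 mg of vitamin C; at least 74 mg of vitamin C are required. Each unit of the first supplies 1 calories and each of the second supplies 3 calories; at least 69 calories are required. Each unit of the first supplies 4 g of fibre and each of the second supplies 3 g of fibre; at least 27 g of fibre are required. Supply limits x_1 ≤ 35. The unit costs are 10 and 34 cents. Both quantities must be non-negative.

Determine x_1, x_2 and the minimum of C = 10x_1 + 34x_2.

x_1 = 35, x_2 = 34/3, minimum C = 2206/3

The feasible region is unbounded (it extends along (0, 1)), but C strictly increases along every unbounded feasible direction, so there is no improving ray and the minimum is attained at a vertex.

The optimum lies where x_1 + 3x_2 = 69 and x_1 = 35.
Solving simultaneously gives x_1 = 35, x_2 = 34/3.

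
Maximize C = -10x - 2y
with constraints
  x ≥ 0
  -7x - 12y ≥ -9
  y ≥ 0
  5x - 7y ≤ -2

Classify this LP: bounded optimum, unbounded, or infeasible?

bounded optimum

Feasible corners and C = -10x - 2y:
  (0, 3/4) → C = -3/2
  (0, 2/7) → C = -4/7
  (39/109, 59/109) → C = -508/109
The feasible region has finitely many vertices and no improving ray; the maximum is -4/7 at (0, 2/7).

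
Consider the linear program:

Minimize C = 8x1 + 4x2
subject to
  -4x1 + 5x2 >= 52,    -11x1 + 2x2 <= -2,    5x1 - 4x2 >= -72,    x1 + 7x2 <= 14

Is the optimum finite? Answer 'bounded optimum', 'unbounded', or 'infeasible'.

infeasible

The boundaries -4x1 + 5x2 = 52 and -11x1 + 2x2 = -2 meet at (114/47, 580/47), but that point violates x1 + 7x2 ≤ 14. Every candidate vertex is excluded by some other constraint, so the feasible region is empty.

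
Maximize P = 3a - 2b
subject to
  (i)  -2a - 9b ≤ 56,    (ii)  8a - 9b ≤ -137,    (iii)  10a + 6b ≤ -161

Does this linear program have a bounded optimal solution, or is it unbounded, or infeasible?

Extreme points and P = 3a - 2b:
  (-193/10, -29/15) → P = -1621/30
  (-757/46, 41/69) → P = -6977/138
The feasible region has finitely many vertices and no improving ray; the maximum is -6977/138 at (-757/46, 41/69).

bounded optimum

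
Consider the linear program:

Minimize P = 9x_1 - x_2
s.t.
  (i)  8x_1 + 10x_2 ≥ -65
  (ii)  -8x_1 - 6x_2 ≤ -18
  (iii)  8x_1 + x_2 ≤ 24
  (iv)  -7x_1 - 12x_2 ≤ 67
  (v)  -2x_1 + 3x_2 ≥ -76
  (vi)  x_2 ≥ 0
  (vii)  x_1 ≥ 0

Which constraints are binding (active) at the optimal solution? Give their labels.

Vertices and P = 9x_1 - x_2:
  (9/4, 0) → P = 81/4
  (0, 3) → P = -3
  (3, 0) → P = 27
  (0, 24) → P = -24

The minimum is at (0, 24). Substituting into each constraint, equality holds for (iii) and (vii); the remaining constraints have slack.

(iii) and (vii)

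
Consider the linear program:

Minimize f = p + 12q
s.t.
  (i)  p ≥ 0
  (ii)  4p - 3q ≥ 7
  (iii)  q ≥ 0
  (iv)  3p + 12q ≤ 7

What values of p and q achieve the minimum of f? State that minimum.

p = 7/4, q = 0, minimum f = 7/4

Vertices and f = p + 12q:
  (7/4, 0) → f = 7/4
  (35/19, 7/57) → f = 63/19
  (7/3, 0) → f = 7/3

At the optimal vertex, 4p - 3q = 7 and q = 0.
Solving simultaneously gives p = 7/4, q = 0.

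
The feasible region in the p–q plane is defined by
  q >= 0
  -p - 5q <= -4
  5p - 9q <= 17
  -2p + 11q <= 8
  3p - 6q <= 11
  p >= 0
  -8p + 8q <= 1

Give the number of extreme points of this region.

Intersecting each pair of boundary lines and keeping only the points that satisfy every inequality leaves:
  (121/34, 3/34)
  (9/16, 11/16)
  (7, 2)
  (53/72, 31/36)

4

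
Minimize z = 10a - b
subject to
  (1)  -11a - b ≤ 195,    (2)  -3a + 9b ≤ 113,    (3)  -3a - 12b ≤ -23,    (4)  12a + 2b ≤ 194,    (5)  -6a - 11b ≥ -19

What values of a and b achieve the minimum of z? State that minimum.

Vertices and z = 10a - b:
  (-383/21, 136/21) → z = -1322/7
  (-1072/87, 245/29) → z = -395/3
  (-25/39, 27/13) → z = -331/39

a = -383/21, b = 136/21, minimum z = -1322/7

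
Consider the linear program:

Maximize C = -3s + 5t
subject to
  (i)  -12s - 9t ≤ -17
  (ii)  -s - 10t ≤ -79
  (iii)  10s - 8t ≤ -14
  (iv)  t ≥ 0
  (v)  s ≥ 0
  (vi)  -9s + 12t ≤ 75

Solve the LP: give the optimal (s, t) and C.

s = 9, t = 13, maximum C = 38

Extreme points and C = -3s + 5t:
  (41/9, 67/9) → C = 212/9
  (33/17, 131/17) → C = 556/17
  (9, 13) → C = 38

The binding constraints are 10s - 8t = -14 and -9s + 12t = 75.
Solving simultaneously gives s = 9, t = 13.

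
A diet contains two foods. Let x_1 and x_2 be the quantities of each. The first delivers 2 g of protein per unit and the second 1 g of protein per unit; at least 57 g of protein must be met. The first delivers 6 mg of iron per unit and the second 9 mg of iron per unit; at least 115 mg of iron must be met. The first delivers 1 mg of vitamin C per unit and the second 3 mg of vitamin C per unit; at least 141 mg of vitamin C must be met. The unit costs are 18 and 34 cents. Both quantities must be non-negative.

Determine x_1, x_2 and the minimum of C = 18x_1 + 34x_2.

x_1 = 6, x_2 = 45, minimum C = 1638

Feasible corners and C = 18x_1 + 34x_2:
  (0, 57) → C = 1938
  (141, 0) → C = 2538
  (6, 45) → C = 1638
The feasible region is unbounded (it extends along (0, 1), (1, 0)), but C strictly increases along every unbounded feasible direction, so there is no improving ray and the minimum is attained at a vertex.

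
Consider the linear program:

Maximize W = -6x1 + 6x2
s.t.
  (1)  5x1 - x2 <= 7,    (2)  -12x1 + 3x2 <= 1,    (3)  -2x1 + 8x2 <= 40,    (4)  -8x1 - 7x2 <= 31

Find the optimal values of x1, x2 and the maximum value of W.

x1 = 56/45, x2 = 239/45, maximum W = 122/5

Corner points and W = -6x1 + 6x2:
  (48/19, 107/19) → W = 354/19
  (18/43, -211/43) → W = -1374/43
  (56/45, 239/45) → W = 122/5
  (-25/27, -91/27) → W = -44/3

The optimum lies where -12x1 + 3x2 = 1 and -2x1 + 8x2 = 40.
Solving simultaneously gives x1 = 56/45, x2 = 239/45.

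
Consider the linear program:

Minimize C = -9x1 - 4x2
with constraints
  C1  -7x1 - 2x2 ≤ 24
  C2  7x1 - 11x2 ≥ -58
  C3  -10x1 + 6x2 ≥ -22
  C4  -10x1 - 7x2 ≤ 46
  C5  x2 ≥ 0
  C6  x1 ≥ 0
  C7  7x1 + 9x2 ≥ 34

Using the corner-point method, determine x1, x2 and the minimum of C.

Extreme points and C = -9x1 - 4x2:
  (295/34, 367/34) → C = -4123/34
  (0, 58/11) → C = -232/11
  (67/22, 31/22) → C = -727/22
  (0, 34/9) → C = -136/9

x1 = 295/34, x2 = 367/34, minimum C = -4123/34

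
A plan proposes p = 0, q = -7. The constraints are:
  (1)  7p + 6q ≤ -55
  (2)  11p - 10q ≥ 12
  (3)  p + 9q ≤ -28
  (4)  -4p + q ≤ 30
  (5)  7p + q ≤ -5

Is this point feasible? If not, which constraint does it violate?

Constraint (1): 7p + 6q = -42, which is not ≤ -55. All other constraints are satisfied.

not feasible — violates (1)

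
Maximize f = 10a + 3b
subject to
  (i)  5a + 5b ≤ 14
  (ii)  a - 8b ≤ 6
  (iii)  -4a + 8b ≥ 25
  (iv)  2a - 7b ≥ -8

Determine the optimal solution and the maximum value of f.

a = -37/4, b = -3/2, maximum f = -97

Feasible corners and f = 10a + 3b:
  (-31/3, -49/24) → f = -2627/24
  (-106/9, -20/9) → f = -1120/9
  (-37/4, -3/2) → f = -97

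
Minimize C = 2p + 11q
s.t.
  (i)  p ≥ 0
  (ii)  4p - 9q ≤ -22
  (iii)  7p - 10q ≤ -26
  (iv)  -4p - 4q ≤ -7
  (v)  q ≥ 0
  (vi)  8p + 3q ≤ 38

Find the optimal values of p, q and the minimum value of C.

Vertices and C = 2p + 11q:
  (0, 13/5) → C = 143/5
  (0, 38/3) → C = 418/3
  (302/101, 474/101) → C = 5818/101

At the optimal vertex, p = 0 and 7p - 10q = -26.
Solving simultaneously gives p = 0, q = 13/5.

p = 0, q = 13/5, minimum C = 143/5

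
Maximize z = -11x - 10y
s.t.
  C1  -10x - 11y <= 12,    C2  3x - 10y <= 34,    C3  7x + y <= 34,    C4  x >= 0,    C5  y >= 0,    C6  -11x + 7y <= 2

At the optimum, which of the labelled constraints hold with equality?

C4 and C5

Vertices and z = -11x - 10y:
  (34/7, 0) → z = -374/7
  (59/15, 97/15) → z = -1619/15
  (0, 0) → z = 0
  (0, 2/7) → z = -20/7

The maximum is at (0, 0). Substituting into each constraint, equality holds for C4 and C5; the remaining constraints have slack.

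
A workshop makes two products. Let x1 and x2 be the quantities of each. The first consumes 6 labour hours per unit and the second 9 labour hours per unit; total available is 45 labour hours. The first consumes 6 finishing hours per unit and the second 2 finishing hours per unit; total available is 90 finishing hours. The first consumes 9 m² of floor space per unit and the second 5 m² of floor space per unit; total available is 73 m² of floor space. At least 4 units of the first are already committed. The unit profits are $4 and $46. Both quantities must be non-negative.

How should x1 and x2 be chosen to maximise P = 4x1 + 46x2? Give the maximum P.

x1 = 4, x2 = 7/3, maximum P = 370/3

Corner points and P = 4x1 + 46x2:
  (15/2, 0) → P = 30
  (4, 0) → P = 16
  (4, 7/3) → P = 370/3

The optimum lies where 6x1 + 9x2 = 45 and x1 = 4.
Solving simultaneously gives x1 = 4, x2 = 7/3.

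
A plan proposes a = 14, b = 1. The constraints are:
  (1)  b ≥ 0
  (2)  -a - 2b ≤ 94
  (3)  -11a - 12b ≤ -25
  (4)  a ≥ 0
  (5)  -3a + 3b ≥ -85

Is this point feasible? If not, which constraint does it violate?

(1): 1 ≥ 0 ✓
(2): -16 ≤ 94 ✓
(3): -166 ≤ -25 ✓
(4): 14 ≥ 0 ✓
(5): -39 ≥ -85 ✓

feasible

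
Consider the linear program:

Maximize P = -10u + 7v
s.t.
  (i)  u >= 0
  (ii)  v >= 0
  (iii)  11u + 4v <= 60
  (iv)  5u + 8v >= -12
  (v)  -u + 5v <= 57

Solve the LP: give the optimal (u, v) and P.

u = 0, v = 57/5, maximum P = 399/5

Vertices and P = -10u + 7v:
  (0, 0) → P = 0
  (0, 57/5) → P = 399/5
  (60/11, 0) → P = -600/11
  (72/59, 687/59) → P = 4089/59

The binding constraints are u = 0 and -u + 5v = 57.
Solving simultaneously gives u = 0, v = 57/5.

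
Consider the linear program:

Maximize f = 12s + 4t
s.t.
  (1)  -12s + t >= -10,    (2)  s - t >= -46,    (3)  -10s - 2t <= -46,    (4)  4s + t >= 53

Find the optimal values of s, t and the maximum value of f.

s = 56/11, t = 562/11, maximum f = 2920/11

Vertices and f = 12s + 4t:
  (56/11, 562/11) → f = 2920/11
  (63/16, 149/4) → f = 785/4
  (7/5, 237/5) → f = 1032/5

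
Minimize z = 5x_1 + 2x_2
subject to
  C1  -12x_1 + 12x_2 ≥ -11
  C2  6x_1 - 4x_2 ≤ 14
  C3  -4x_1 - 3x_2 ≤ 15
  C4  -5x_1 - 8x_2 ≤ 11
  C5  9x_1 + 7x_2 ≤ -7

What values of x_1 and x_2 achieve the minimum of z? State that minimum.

x_1 = -84, x_2 = 107, minimum z = -206

Vertices and z = 5x_1 + 2x_2:
  (-11/39, -187/156) → z = -99/26
  (-7/192, -61/64) → z = -401/192
  (-87/17, 31/17) → z = -373/17
  (-84, 107) → z = -206

The optimum lies where -4x_1 - 3x_2 = 15 and 9x_1 + 7x_2 = -7.
Solving simultaneously gives x_1 = -84, x_2 = 107.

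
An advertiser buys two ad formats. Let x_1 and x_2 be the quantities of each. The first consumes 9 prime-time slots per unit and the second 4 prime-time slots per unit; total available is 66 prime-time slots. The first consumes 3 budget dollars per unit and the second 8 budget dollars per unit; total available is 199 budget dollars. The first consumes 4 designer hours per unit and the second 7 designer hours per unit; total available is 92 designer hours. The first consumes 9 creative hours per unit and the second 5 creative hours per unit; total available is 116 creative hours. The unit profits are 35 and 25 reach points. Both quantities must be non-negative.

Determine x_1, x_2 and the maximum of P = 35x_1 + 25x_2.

x_1 = 2, x_2 = 12, maximum P = 370

Extreme points and P = 35x_1 + 25x_2:
  (0, 0) → P = 0
  (0, 92/7) → P = 2300/7
  (22/3, 0) → P = 770/3
  (2, 12) → P = 370

At the optimal vertex, 9x_1 + 4x_2 = 66 and 4x_1 + 7x_2 = 92.
Solving simultaneously gives x_1 = 2, x_2 = 12.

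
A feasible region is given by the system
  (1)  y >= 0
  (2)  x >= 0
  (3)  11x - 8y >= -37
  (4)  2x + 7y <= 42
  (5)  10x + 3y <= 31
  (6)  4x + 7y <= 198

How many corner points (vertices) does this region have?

Intersecting each pair of boundary lines and keeping only the points that satisfy every inequality leaves:
  (0, 0)
  (31/10, 0)
  (0, 37/8)
  (77/93, 536/93)
  (91/64, 179/32)

5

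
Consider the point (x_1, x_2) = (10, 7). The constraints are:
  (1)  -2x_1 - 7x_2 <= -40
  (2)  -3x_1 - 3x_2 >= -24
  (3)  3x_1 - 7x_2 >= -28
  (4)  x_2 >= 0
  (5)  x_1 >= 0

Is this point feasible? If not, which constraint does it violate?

not feasible — violates (2)

Constraint (2): -3x_1 - 3x_2 = -51, which is not ≥ -24. All other constraints are satisfied.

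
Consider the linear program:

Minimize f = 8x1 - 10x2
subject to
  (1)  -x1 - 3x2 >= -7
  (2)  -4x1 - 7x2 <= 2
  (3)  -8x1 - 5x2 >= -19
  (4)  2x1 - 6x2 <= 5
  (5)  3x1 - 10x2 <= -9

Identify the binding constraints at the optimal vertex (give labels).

Extreme points and f = 8x1 - 10x2:
  (-11, 6) → f = -148
  (22/19, 37/19) → f = -194/19
  (-83/61, 30/61) → f = -964/61
  (29/19, 129/95) → f = -26/19

The minimum is at (-11, 6). Substituting into each constraint, equality holds for (1) and (2); the remaining constraints have slack.

(1) and (2)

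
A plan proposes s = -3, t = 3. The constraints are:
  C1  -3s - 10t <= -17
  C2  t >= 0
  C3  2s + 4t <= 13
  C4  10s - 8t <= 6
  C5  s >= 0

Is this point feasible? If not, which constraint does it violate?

Constraint C5: s = -3, which is not ≥ 0. All other constraints are satisfied.

not feasible — violates C5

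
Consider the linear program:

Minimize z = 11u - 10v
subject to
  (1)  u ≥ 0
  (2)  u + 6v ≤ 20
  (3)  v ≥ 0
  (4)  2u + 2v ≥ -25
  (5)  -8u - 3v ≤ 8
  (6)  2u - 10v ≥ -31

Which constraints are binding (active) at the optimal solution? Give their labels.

Vertices and z = 11u - 10v:
  (0, 0) → z = 0
  (0, 31/10) → z = -31
  (20, 0) → z = 220
  (7/11, 71/22) → z = -278/11

The minimum is at (0, 31/10). Substituting into each constraint, equality holds for (1) and (6); the remaining constraints have slack.

(1) and (6)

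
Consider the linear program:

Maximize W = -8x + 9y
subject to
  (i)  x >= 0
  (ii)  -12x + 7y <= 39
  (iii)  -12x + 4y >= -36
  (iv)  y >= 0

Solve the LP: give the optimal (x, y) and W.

Feasible corners and W = -8x + 9y:
  (0, 39/7) → W = 351/7
  (0, 0) → W = 0
  (34/3, 25) → W = 403/3
  (3, 0) → W = -24

x = 34/3, y = 25, maximum W = 403/3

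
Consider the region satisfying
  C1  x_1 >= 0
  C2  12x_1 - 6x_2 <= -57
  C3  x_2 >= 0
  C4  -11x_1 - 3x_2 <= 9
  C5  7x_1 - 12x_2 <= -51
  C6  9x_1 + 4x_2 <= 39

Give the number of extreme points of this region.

Pairwise boundary intersections that survive every other constraint:
  (0, 19/2)
  (0, 39/4)
  (1/17, 327/34)

3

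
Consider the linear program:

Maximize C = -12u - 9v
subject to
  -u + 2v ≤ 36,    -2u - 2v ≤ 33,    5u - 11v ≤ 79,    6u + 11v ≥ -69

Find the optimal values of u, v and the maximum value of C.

u = -23, v = 13/2, maximum C = 435/2

Extreme points and C = -12u - 9v:
  (-23, 13/2) → C = 435/2
  (-45/2, 6) → C = 216
  (10/11, -819/121) → C = 6051/121
The feasible region is unbounded (it extends along (2, 1), (11, 5)), but C strictly decreases along every unbounded feasible direction, so there is no improving ray and the maximum is attained at a vertex.

The optimum lies where -u + 2v = 36 and -2u - 2v = 33.
Solving simultaneously gives u = -23, v = 13/2.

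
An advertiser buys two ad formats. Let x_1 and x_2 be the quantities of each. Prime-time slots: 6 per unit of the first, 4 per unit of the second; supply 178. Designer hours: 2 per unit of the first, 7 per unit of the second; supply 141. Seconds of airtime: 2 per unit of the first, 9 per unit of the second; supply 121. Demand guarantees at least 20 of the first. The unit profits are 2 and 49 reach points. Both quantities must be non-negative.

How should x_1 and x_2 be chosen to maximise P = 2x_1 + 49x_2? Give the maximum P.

At the optimal vertex, 2x_1 + 9x_2 = 121 and x_1 = 20.
Solving simultaneously gives x_1 = 20, x_2 = 9.

x_1 = 20, x_2 = 9, maximum P = 481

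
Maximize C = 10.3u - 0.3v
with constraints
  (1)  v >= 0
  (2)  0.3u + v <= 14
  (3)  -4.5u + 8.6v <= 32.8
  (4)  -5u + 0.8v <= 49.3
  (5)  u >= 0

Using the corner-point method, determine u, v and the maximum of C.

u = 140/3, v = 0, maximum C = 1442/3

The binding constraints are v = 0 and 0.3u + v = 14.
Solving simultaneously gives u = 140/3, v = 0.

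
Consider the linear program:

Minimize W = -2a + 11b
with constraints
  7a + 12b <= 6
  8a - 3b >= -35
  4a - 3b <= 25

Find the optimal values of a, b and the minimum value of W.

Corner points and W = -2a + 11b:
  (-134/39, 293/117) → W = 4027/117
  (106/23, -151/69) → W = -2297/69
  (-15, -85/3) → W = -845/3

a = -15, b = -85/3, minimum W = -845/3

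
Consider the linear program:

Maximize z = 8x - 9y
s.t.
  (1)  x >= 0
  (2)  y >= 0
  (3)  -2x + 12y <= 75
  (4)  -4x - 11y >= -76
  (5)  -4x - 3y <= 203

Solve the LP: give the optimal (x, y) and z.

Feasible corners and z = 8x - 9y:
  (0, 0) → z = 0
  (0, 25/4) → z = -225/4
  (19, 0) → z = 152
  (87/70, 226/35) → z = -1686/35

At the optimal vertex, y = 0 and -4x - 11y = -76.
Solving simultaneously gives x = 19, y = 0.

x = 19, y = 0, maximum z = 152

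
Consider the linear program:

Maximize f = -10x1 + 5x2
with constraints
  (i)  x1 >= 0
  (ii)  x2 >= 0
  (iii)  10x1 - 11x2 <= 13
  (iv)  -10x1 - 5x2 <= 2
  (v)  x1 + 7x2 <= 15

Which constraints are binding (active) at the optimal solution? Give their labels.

Corner points and f = -10x1 + 5x2:
  (0, 0) → f = 0
  (0, 15/7) → f = 75/7
  (13/10, 0) → f = -13
  (256/81, 137/81) → f = -625/27

The maximum is at (0, 15/7). Substituting into each constraint, equality holds for (i) and (v); the remaining constraints have slack.

(i) and (v)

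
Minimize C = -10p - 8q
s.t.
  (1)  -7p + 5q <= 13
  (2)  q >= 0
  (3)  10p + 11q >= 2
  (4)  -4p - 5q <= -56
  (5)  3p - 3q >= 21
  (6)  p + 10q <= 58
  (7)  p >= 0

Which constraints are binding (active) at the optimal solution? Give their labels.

Corner points and C = -10p - 8q:
  (14, 0) → C = -140
  (58, 0) → C = -580
  (91/9, 28/9) → C = -126
  (128/11, 51/11) → C = -1688/11

The minimum is at (58, 0). Substituting into each constraint, equality holds for (2) and (6); the remaining constraints have slack.

(2) and (6)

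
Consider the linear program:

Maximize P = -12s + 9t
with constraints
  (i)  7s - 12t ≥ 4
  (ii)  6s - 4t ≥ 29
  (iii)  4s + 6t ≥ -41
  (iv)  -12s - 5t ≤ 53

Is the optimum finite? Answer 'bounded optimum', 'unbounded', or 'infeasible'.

bounded optimum

Extreme points and P = -12s + 9t:
  (83/11, 179/44) → P = -2373/44
  (5/26, -181/26) → P = -1689/26
The feasible region has finitely many vertices and no improving ray; the maximum is -2373/44 at (83/11, 179/44).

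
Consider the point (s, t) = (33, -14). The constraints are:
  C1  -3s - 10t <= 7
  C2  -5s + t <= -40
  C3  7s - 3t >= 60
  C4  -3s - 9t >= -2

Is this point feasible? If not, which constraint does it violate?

not feasible — violates C1

Constraint C1: -3s - 10t = 41, which is not ≤ 7. All other constraints are satisfied.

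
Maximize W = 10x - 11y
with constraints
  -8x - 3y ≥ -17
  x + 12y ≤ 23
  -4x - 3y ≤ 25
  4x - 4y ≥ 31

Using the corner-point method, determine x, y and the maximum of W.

x = 21/2, y = -67/3, maximum W = 1052/3

Feasible corners and W = 10x - 11y:
  (21/2, -67/3) → W = 1052/3
  (161/44, -45/11) → W = 1795/22
  (-1/4, -8) → W = 171/2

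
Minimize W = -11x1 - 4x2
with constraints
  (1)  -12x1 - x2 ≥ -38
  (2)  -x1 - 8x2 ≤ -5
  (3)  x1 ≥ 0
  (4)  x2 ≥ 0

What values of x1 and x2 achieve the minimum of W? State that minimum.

x1 = 0, x2 = 38, minimum W = -152

Corner points and W = -11x1 - 4x2:
  (299/95, 22/95) → W = -3377/95
  (0, 38) → W = -152
  (0, 5/8) → W = -5/2

The optimum lies where -12x1 - x2 = -38 and x1 = 0.
Solving simultaneously gives x1 = 0, x2 = 38.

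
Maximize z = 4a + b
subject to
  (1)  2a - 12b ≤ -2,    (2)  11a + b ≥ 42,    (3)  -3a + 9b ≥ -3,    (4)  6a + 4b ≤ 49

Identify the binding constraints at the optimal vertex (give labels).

Vertices and z = 4a + b:
  (127/34, 31/34) → z = 539/34
  (119/38, 287/38) → z = 763/38
  (151/22, 43/22) → z = 647/22

The maximum is at (151/22, 43/22). Substituting into each constraint, equality holds for (3) and (4); the remaining constraints have slack.

(3) and (4)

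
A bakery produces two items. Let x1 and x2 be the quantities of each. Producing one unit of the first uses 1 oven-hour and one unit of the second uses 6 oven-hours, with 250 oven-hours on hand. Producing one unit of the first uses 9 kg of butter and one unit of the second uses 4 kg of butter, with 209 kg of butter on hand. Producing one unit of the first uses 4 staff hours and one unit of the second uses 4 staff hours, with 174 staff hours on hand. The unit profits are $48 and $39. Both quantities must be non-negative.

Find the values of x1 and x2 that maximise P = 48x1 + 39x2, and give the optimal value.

Extreme points and P = 48x1 + 39x2:
  (0, 0) → P = 0
  (0, 125/3) → P = 1625
  (209/9, 0) → P = 3344/3
  (11/5, 413/10) → P = 17163/10
  (7, 73/2) → P = 3519/2

x1 = 7, x2 = 73/2, maximum P = 3519/2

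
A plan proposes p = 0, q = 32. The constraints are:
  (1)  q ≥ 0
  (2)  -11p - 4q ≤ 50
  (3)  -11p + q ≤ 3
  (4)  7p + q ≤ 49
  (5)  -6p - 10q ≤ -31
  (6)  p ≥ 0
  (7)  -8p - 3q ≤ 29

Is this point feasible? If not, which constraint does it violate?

Constraint (3): -11p + q = 32, which is not ≤ 3. All other constraints are satisfied.

not feasible — violates (3)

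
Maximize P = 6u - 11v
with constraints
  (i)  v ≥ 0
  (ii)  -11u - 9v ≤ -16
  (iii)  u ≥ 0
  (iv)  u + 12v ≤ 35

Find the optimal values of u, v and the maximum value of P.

Vertices and P = 6u - 11v:
  (16/11, 0) → P = 96/11
  (35, 0) → P = 210
  (0, 16/9) → P = -176/9
  (0, 35/12) → P = -385/12

u = 35, v = 0, maximum P = 210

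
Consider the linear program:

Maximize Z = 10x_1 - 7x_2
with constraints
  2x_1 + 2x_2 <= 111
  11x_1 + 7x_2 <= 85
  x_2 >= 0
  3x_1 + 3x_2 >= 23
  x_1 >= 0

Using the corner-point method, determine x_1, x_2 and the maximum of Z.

x_1 = 85/11, x_2 = 0, maximum Z = 850/11

Extreme points and Z = 10x_1 - 7x_2:
  (85/11, 0) → Z = 850/11
  (0, 85/7) → Z = -85
  (23/3, 0) → Z = 230/3
  (0, 23/3) → Z = -161/3

The binding constraints are 11x_1 + 7x_2 = 85 and x_2 = 0.
Solving simultaneously gives x_1 = 85/11, x_2 = 0.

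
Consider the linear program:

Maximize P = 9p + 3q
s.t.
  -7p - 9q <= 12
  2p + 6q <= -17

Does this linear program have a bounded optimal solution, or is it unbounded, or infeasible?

From the feasible point (27/8, -95/24), moving in the direction (9, -7) keeps every constraint satisfied while P increases without bound.

unbounded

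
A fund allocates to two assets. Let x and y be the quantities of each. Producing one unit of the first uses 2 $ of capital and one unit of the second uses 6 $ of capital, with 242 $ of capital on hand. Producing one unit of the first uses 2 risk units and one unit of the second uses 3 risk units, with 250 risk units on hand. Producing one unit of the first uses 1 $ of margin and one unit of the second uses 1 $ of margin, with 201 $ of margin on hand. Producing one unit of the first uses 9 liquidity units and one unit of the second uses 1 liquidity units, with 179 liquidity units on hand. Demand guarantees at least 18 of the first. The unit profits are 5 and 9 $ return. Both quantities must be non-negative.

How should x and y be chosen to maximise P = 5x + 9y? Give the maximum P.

x = 18, y = 17, maximum P = 243

Vertices and P = 5x + 9y:
  (179/9, 0) → P = 895/9
  (18, 0) → P = 90
  (18, 17) → P = 243

At the optimal vertex, 9x + y = 179 and x = 18.
Solving simultaneously gives x = 18, y = 17.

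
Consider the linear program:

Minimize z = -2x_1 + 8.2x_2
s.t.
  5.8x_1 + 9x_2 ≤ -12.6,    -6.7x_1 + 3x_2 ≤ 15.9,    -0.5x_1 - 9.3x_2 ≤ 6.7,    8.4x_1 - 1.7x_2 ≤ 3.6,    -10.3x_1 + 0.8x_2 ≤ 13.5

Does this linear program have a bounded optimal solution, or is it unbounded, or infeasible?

bounded optimum

Feasible corners and z = -2x_1 + 8.2x_2:
  (-237/206, -407/618) → z = -9577/3090
  (-6579/4867, -2574/4867) → z = -39744/24335
  (-13091/9619, -6226/9619) → z = -124356/48095
The feasible region has finitely many vertices and no improving ray; the minimum is -9577/3090 at (-237/206, -407/618).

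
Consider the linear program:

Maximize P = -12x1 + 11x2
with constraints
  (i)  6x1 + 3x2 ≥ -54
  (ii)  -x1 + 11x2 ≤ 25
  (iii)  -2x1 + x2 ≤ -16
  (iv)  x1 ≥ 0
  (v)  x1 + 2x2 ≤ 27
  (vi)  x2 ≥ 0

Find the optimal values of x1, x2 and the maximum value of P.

Extreme points and P = -12x1 + 11x2:
  (67/7, 22/7) → P = -562/7
  (19, 4) → P = -184
  (8, 0) → P = -96
  (27, 0) → P = -324

x1 = 67/7, x2 = 22/7, maximum P = -562/7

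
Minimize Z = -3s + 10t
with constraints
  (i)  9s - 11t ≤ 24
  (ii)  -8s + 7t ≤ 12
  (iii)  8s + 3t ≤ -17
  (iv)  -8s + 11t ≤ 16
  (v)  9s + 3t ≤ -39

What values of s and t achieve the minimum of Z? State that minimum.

The optimum lies where 9s - 11t = 24 and -8s + 7t = 12.
Solving simultaneously gives s = -12, t = -12.

s = -12, t = -12, minimum Z = -84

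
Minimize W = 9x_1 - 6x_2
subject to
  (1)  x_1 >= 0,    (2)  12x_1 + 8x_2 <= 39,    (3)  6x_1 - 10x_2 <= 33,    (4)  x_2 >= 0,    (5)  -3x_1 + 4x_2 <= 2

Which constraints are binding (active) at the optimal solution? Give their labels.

(1) and (5)

Corner points and W = 9x_1 - 6x_2:
  (0, 0) → W = 0
  (0, 1/2) → W = -3
  (13/4, 0) → W = 117/4
  (35/18, 47/24) → W = 23/4

The minimum is at (0, 1/2). Substituting into each constraint, equality holds for (1) and (5); the remaining constraints have slack.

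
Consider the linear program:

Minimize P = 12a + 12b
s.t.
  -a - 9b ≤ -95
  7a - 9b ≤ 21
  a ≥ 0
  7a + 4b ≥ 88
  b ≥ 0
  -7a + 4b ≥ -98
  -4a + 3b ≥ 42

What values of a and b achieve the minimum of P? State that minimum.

a = 96/37, b = 646/37, minimum P = 8904/37

Feasible corners and P = 12a + 12b:
  (0, 22) → P = 264
  (96/37, 646/37) → P = 8904/37
  (462/5, 686/5) → P = 13776/5
The feasible region is unbounded (it extends along (0, 1), (4, 7)), but P strictly increases along every unbounded feasible direction, so there is no improving ray and the minimum is attained at a vertex.

The binding constraints are 7a + 4b = 88 and -4a + 3b = 42.
Solving simultaneously gives a = 96/37, b = 646/37.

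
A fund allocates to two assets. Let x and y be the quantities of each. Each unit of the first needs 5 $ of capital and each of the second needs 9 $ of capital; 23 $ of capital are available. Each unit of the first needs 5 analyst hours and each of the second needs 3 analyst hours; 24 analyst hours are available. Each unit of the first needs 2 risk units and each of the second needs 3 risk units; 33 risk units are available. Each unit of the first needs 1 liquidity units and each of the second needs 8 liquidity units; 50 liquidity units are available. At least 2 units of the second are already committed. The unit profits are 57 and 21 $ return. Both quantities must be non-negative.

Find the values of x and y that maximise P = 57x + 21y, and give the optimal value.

x = 1, y = 2, maximum P = 99

Vertices and P = 57x + 21y:
  (0, 23/9) → P = 161/3
  (0, 2) → P = 42
  (1, 2) → P = 99

At the optimal vertex, 5x + 9y = 23 and y = 2.
Solving simultaneously gives x = 1, y = 2.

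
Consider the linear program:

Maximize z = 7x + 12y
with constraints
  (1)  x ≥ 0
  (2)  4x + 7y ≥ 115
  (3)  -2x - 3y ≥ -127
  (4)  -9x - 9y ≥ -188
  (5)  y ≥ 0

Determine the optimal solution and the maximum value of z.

x = 0, y = 188/9, maximum z = 752/3

Extreme points and z = 7x + 12y:
  (0, 115/7) → z = 1380/7
  (0, 188/9) → z = 752/3
  (281/27, 283/27) → z = 5363/27

The binding constraints are x = 0 and -9x - 9y = -188.
Solving simultaneously gives x = 0, y = 188/9.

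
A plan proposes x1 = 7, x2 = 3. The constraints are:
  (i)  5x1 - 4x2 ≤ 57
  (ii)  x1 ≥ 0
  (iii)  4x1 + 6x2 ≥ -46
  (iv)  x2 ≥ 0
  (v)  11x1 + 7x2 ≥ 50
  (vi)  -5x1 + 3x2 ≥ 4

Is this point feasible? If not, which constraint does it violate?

not feasible — violates (vi)

Constraint (vi): -5x1 + 3x2 = -26, which is not ≥ 4. All other constraints are satisfied.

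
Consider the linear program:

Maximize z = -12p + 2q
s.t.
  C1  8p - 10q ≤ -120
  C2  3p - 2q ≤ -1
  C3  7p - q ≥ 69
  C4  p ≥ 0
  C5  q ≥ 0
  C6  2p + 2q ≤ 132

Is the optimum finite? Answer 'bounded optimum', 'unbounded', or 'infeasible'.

bounded optimum

Corner points and z = -12p + 2q:
  (115/7, 176/7) → z = -1028/7
  (405/31, 696/31) → z = -3468/31
  (131/5, 199/5) → z = -1174/5
  (135/8, 393/8) → z = -417/4
The feasible region has finitely many vertices and no improving ray; the maximum is -417/4 at (135/8, 393/8).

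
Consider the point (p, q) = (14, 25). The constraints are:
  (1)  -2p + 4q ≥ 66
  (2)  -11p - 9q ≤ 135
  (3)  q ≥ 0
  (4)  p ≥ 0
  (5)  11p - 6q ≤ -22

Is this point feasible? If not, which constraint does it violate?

Constraint (5): 11p - 6q = 4, which is not ≤ -22. All other constraints are satisfied.

not feasible — violates (5)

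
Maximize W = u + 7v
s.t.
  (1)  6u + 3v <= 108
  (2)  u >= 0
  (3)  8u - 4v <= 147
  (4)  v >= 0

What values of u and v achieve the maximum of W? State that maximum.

Extreme points and W = u + 7v:
  (0, 36) → W = 252
  (18, 0) → W = 18
  (0, 0) → W = 0

The optimum lies where 6u + 3v = 108 and u = 0.
Solving simultaneously gives u = 0, v = 36.

u = 0, v = 36, maximum W = 252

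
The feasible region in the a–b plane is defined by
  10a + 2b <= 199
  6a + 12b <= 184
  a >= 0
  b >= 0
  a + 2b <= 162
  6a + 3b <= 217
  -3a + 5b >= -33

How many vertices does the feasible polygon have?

Intersecting each pair of boundary lines and keeping only the points that satisfy every inequality leaves:
  (505/27, 323/54)
  (1061/56, 267/56)
  (0, 46/3)
  (0, 0)
  (11, 0)

5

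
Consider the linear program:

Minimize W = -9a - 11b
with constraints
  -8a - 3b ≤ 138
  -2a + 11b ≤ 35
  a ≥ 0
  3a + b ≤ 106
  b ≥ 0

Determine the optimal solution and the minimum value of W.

Feasible corners and W = -9a - 11b:
  (0, 35/11) → W = -35
  (1131/35, 317/35) → W = -13666/35
  (0, 0) → W = 0
  (106/3, 0) → W = -318

a = 1131/35, b = 317/35, minimum W = -13666/35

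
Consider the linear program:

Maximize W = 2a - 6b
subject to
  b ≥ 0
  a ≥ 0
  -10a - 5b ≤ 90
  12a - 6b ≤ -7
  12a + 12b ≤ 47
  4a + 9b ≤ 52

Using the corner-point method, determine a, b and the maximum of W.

Corner points and W = 2a - 6b:
  (0, 7/6) → W = -7
  (0, 47/12) → W = -47/2
  (11/12, 3) → W = -97/6

a = 0, b = 7/6, maximum W = -7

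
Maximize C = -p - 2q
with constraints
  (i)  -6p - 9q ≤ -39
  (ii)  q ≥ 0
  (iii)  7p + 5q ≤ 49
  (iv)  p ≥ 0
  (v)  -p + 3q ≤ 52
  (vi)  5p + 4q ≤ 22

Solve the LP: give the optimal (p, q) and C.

Feasible corners and C = -p - 2q:
  (0, 13/3) → C = -26/3
  (2, 3) → C = -8
  (0, 11/2) → C = -11

p = 2, q = 3, maximum C = -8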